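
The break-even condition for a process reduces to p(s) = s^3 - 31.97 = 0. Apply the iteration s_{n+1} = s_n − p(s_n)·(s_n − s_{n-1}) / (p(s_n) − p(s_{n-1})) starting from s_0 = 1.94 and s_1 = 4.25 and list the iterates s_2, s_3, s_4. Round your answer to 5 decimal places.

2.76034, 3.05269, 3.19155

p(1.94) = -24.6686160, p(4.25) = 44.7956250
s_2 = 4.2500000 − 44.7956250·(4.2500000 − 1.9400000) / (44.7956250 − (-24.6686160)) = 4.2500000 − (103.4778938)/(69.4642410) = 2.7603430
p(2.7603430) = -10.9375848
s_3 = 2.7603430 − (-10.9375848)·(2.7603430 − 4.2500000) / (-10.9375848 − 44.7956250) = 2.7603430 − (16.2932499)/(-55.7332098) = 3.0526866
p(3.0526866) = -3.5223316
s_4 = 3.0526866 − (-3.5223316)·(3.0526866 − 2.7603430) / (-3.5223316 − (-10.9375848)) = 3.0526866 − (-1.0297313)/(7.4152532) = 3.1915533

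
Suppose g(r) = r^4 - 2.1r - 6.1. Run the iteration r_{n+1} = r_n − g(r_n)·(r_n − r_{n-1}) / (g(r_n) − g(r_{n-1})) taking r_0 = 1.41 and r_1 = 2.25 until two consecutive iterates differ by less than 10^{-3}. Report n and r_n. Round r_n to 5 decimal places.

n = 6, r_n = 1.77009

g(1.41) = -5.1084584, g(2.25) = 14.8039062
r_2 = 2.2500000 − 14.8039062·(0.8400000)/(19.9123646) = 1.6254995;  |Δ| = 0.6245005
g(1.6254995) = -2.5320708
r_3 = 1.6254995 − (-2.5320708)·(-0.6245005)/(-17.3359771) = 1.7167133;  |Δ| = 0.0912137
g(1.7167133) = -1.0196732
r_4 = 1.7167133 − (-1.0196732)·(0.0912137)/(1.5123976) = 1.7782105;  |Δ| = 0.0614972
g(1.7782105) = 0.1642074
r_5 = 1.7782105 − 0.1642074·(0.0614972)/(1.1838806) = 1.7696806;  |Δ| = 0.0085298
g(1.7696806) = -0.0083486
r_6 = 1.7696806 − (-0.0083486)·(-0.0085298)/(-0.1725560) = 1.7700933;  |Δ| = 0.0004127
|r_6 − r_5| = 0.0004127 < 10^{-3}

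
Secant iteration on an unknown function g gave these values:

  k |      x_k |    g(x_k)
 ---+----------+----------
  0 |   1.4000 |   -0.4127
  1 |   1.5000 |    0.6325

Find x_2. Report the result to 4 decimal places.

x_2 = 1.5000 − 0.6325·(1.5000 − 1.4000) / (0.6325 − (-0.4127))
   = 1.5000 − (0.063250)/(1.045200) = 1.439485

1.4395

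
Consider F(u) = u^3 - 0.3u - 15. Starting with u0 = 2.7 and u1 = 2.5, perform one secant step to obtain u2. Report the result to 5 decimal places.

F(2.7) = 3.8730000, F(2.5) = -0.1250000
u2 = 2.5000000 − (-0.1250000)·(2.5000000 − 2.7000000) / (-0.1250000 − 3.8730000) = 2.5000000 − (0.0250000)/(-3.9980000) = 2.5062531

2.50625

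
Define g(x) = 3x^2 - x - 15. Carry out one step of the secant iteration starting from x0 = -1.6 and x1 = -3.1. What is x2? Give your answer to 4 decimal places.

-1.9788

g(-1.6) = -5.720000, g(-3.1) = 16.930000
x2 = -3.100000 − 16.930000·(-3.100000 − (-1.600000)) / (16.930000 − (-5.720000)) = -3.100000 − (-25.395000)/(22.650000) = -1.978808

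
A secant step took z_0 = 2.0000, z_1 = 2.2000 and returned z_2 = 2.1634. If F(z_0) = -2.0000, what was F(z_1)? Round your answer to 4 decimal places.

The secant line through (2.0000, -2.0000) and (2.2000, F(z_1)) crosses zero at z_2 = 2.1634.
So (2.0000, -2.0000), (2.2000, F(z_1)), (2.1634, 0) are collinear:
F(z_1) = -2.0000 · (2.2000 − 2.1634) / (2.0000 − 2.1634) = -2.0000 · (0.036600)/(-0.163400) = 0.447980

0.4480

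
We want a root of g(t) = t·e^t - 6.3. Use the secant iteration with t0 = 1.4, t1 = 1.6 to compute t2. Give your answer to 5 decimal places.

g(1.4) = -0.6227200, g(1.6) = 1.6248519
t2 = 1.6000000 − 1.6248519·(1.6000000 − 1.4000000) / (1.6248519 − (-0.6227200)) = 1.6000000 − (0.3249704)/(2.2475719) = 1.4554127

1.45541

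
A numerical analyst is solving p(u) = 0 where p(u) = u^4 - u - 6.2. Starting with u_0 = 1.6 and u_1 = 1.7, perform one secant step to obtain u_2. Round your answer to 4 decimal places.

1.6734

p(1.6) = -1.246400, p(1.7) = 0.452100
u_2 = 1.700000 − 0.452100·(1.700000 − 1.600000) / (0.452100 − (-1.246400)) = 1.700000 − (0.045210)/(1.698500) = 1.673382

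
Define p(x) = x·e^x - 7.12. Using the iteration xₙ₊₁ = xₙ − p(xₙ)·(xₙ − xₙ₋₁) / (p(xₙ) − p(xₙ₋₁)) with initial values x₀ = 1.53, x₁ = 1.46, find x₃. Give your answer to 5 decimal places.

p(1.53) = -0.0541895, p(1.46) = -0.8332991
x₂ = 1.4600000 − (-0.8332991)·(1.4600000 − 1.5300000) / (-0.8332991 − (-0.0541895)) = 1.4600000 − (0.0583309)/(-0.7791096) = 1.5348687
p(1.5348687) = 0.0028902
x₃ = 1.5348687 − 0.0028902·(1.5348687 − 1.4600000) / (0.0028902 − (-0.8332991)) = 1.5348687 − (0.0002164)/(0.8361892) = 1.5346099

1.53461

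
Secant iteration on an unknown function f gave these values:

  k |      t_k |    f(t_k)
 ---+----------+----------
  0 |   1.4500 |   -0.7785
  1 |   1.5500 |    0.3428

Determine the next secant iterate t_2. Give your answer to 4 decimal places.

1.5194

t_2 = 1.5500 − 0.3428·(1.5500 − 1.4500) / (0.3428 − (-0.7785))
   = 1.5500 − (0.034280)/(1.121300) = 1.519428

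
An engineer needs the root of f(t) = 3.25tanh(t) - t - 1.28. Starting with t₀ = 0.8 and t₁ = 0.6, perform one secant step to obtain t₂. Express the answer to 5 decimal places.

0.72655

f(0.8) = 0.0781195, f(0.6) = -0.1345889
t₂ = 0.6000000 − (-0.1345889)·(0.6000000 − 0.8000000) / (-0.1345889 − 0.0781195) = 0.6000000 − (0.0269178)/(-0.2127084) = 0.7265478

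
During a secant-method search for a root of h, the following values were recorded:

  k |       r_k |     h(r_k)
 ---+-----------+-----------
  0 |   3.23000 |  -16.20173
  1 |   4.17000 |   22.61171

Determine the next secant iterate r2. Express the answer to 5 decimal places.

3.62238

r2 = 4.17000 − 22.61171·(4.17000 − 3.23000) / (22.61171 − (-16.20173))
   = 4.17000 − (21.2550074)/(38.8134400) = 3.6223802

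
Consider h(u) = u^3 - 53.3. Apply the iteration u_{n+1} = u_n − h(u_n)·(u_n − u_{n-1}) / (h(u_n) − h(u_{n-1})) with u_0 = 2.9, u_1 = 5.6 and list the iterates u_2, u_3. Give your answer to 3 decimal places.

3.416, 3.632

h(2.9) = -28.91100, h(5.6) = 122.31600
u_2 = 5.60000 − 122.31600·(5.60000 − 2.90000) / (122.31600 − (-28.91100)) = 5.60000 − (330.25320)/(151.22700) = 3.41618
h(3.41618) = -13.43235
u_3 = 3.41618 − (-13.43235)·(3.41618 − 5.60000) / (-13.43235 − 122.31600) = 3.41618 − (29.33390)/(-135.74835) = 3.63227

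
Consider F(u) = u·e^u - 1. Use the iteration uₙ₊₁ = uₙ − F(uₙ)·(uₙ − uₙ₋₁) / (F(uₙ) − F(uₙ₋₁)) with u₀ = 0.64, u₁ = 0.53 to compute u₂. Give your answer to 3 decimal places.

F(0.64) = 0.21375, F(0.53) = -0.09957
u₂ = 0.53000 − (-0.09957)·(0.53000 − 0.64000) / (-0.09957 − 0.21375) = 0.53000 − (0.01095)/(-0.31331) = 0.56496

0.565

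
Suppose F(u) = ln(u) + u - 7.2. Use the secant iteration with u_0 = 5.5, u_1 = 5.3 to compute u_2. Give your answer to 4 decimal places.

F(5.5) = 0.004748, F(5.3) = -0.232293
u_2 = 5.300000 − (-0.232293)·(5.300000 − 5.500000) / (-0.232293 − 0.004748) = 5.300000 − (0.046459)/(-0.237041) = 5.495994

5.4960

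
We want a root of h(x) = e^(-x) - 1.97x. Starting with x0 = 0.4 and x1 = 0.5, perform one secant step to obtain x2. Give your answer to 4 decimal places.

h(0.4) = -0.117680, h(0.5) = -0.378469
x2 = 0.500000 − (-0.378469)·(0.500000 − 0.400000) / (-0.378469 − (-0.117680)) = 0.500000 − (-0.037847)/(-0.260789) = 0.354875

0.3549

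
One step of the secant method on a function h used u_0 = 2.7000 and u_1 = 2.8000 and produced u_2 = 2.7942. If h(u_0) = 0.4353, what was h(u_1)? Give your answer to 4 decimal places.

-0.0268

The secant line through (2.7000, 0.4353) and (2.8000, h(u_1)) crosses zero at u_2 = 2.7942.
So (2.7000, 0.4353), (2.8000, h(u_1)), (2.7942, 0) are collinear:
h(u_1) = 0.4353 · (2.8000 − 2.7942) / (2.7000 − 2.7942) = 0.4353 · (0.005800)/(-0.094200) = -0.026802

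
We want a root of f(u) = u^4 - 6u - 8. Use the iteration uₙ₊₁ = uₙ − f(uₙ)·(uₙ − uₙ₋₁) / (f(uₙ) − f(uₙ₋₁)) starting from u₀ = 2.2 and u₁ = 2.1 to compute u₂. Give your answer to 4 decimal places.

2.1341

f(2.2) = 2.225600, f(2.1) = -1.151900
u₂ = 2.100000 − (-1.151900)·(2.100000 − 2.200000) / (-1.151900 − 2.225600) = 2.100000 − (0.115190)/(-3.377500) = 2.134105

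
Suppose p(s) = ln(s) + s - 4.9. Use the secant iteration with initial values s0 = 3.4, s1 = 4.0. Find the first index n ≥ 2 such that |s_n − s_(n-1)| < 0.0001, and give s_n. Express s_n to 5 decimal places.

n = 4, s_n = 3.61493

p(3.4) = -0.2762246, p(4.0) = 0.4862944
s2 = 4.0000000 − 0.4862944·(0.6000000)/(0.7625189) = 3.6173516;  |Δ| = 0.3826484
p(3.6173516) = 0.0030938
s3 = 3.6173516 − 0.0030938·(-0.3826484)/(-0.4832006) = 3.6149016;  |Δ| = 0.0024500
p(3.6149016) = -0.0000337
s4 = 3.6149016 − (-0.0000337)·(-0.0024500)/(-0.0031275) = 3.6149281;  |Δ| = 0.0000264
|s4 − s3| = 0.0000264 < 0.0001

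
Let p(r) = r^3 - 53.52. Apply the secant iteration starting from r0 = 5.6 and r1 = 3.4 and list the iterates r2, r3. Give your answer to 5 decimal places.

3.62944, 3.78346

p(5.6) = 122.0960000, p(3.4) = -14.2160000
r2 = 3.4000000 − (-14.2160000)·(3.4000000 − 5.6000000) / (-14.2160000 − 122.0960000) = 3.4000000 − (31.2752000)/(-136.3120000) = 3.6294383
p(3.6294383) = -5.7100521
r3 = 3.6294383 − (-5.7100521)·(3.6294383 − 3.4000000) / (-5.7100521 − (-14.2160000)) = 3.6294383 − (-1.3101049)/(8.5059479) = 3.7834606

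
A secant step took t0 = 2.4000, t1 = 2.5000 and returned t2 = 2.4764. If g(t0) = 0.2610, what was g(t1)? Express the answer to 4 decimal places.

The secant line through (2.4000, 0.2610) and (2.5000, g(t1)) crosses zero at t2 = 2.4764.
So (2.4000, 0.2610), (2.5000, g(t1)), (2.4764, 0) are collinear:
g(t1) = 0.2610 · (2.5000 − 2.4764) / (2.4000 − 2.4764) = 0.2610 · (0.023600)/(-0.076400) = -0.080623

-0.0806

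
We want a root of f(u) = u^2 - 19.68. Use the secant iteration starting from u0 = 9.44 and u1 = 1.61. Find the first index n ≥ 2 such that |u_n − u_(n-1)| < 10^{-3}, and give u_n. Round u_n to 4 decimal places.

n = 7, u_n = 4.4362

f(9.44) = 69.433600, f(1.61) = -17.087900
u2 = 1.610000 − (-17.087900)·(-7.830000)/(-86.521500) = 3.156416;  |Δ| = 1.546416
f(3.156416) = -9.717036
u3 = 3.156416 − (-9.717036)·(1.546416)/(7.370864) = 5.195062;  |Δ| = 2.038646
f(5.195062) = 7.308674
u4 = 5.195062 − 7.308674·(2.038646)/(17.025710) = 4.319927;  |Δ| = 0.875135
f(4.319927) = -1.018229
u5 = 4.319927 − (-1.018229)·(-0.875135)/(-8.326903) = 4.426940;  |Δ| = 0.107013
f(4.426940) = -0.082199
u6 = 4.426940 − (-0.082199)·(0.107013)/(0.936030) = 4.436338;  |Δ| = 0.009398
f(4.436338) = 0.001094
u7 = 4.436338 − 0.001094·(0.009398)/(0.083293) = 4.436214;  |Δ| = 0.000123
|u7 − u6| = 0.000123 < 10^{-3}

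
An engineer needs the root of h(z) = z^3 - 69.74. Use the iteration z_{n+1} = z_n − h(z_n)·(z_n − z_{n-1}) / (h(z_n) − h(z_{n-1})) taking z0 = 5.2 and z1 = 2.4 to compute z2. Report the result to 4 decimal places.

3.6349

h(5.2) = 70.868000, h(2.4) = -55.916000
z2 = 2.400000 − (-55.916000)·(2.400000 − 5.200000) / (-55.916000 − 70.868000) = 2.400000 − (156.564800)/(-126.784000) = 3.634894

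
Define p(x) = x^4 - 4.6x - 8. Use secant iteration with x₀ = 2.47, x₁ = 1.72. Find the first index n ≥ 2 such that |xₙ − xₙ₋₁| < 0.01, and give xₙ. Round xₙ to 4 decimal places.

n = 5, xₙ = 2.0421

p(2.47) = 17.858981, p(1.72) = -7.159869
x₂ = 1.720000 − (-7.159869)·(-0.750000)/(-25.018850) = 1.934634;  |Δ| = 0.214634
p(1.934634) = -2.890693
x₃ = 1.934634 − (-2.890693)·(0.214634)/(4.269176) = 2.079965;  |Δ| = 0.145331
p(2.079965) = 1.148632
x₄ = 2.079965 − 1.148632·(0.145331)/(4.039326) = 2.038638;  |Δ| = 0.041327
p(2.038638) = -0.105018
x₅ = 2.038638 − (-0.105018)·(-0.041327)/(-1.253650) = 2.042100;  |Δ| = 0.003462
|x₅ − x₄| = 0.003462 < 0.01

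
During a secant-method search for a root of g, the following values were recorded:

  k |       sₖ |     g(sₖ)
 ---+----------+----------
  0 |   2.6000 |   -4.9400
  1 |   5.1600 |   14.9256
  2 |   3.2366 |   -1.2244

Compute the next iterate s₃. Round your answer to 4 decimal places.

3.3824

s₃ = 3.2366 − (-1.2244)·(3.2366 − 5.1600) / (-1.2244 − 14.9256)
   = 3.2366 − (2.355011)/(-16.150000) = 3.382421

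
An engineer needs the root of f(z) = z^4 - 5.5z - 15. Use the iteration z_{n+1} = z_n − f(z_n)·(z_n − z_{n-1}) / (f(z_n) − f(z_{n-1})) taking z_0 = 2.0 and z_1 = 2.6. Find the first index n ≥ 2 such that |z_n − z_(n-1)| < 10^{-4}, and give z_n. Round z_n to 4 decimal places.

n = 6, z_n = 2.2922

f(2.0) = -10.000000, f(2.6) = 16.397600
z_2 = 2.600000 − 16.397600·(0.600000)/(26.397600) = 2.227293;  |Δ| = 0.372707
f(2.227293) = -2.640221
z_3 = 2.227293 − (-2.640221)·(-0.372707)/(-19.037821) = 2.278981;  |Δ| = 0.051688
f(2.278981) = -0.559292
z_4 = 2.278981 − (-0.559292)·(0.051688)/(2.080929) = 2.292874;  |Δ| = 0.013892
f(2.292874) = 0.028079
z_5 = 2.292874 − 0.028079·(0.013892)/(0.587371) = 2.292210;  |Δ| = 0.000664
f(2.292210) = -0.000276
z_6 = 2.292210 − (-0.000276)·(-0.000664)/(-0.028355) = 2.292216;  |Δ| = 0.000006
|z_6 − z_5| = 0.000006 < 10^{-4}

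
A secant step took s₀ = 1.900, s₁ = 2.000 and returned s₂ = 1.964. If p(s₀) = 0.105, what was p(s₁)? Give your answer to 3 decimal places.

-0.059

The secant line through (1.900, 0.105) and (2.000, p(s₁)) crosses zero at s₂ = 1.964.
So (1.900, 0.105), (2.000, p(s₁)), (1.964, 0) are collinear:
p(s₁) = 0.105 · (2.000 − 1.964) / (1.900 − 1.964) = 0.105 · (0.03600)/(-0.06400) = -0.05906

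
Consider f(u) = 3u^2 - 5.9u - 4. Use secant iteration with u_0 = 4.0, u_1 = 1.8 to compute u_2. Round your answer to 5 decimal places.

2.22609

f(4.0) = 20.4000000, f(1.8) = -4.9000000
u_2 = 1.8000000 − (-4.9000000)·(1.8000000 − 4.0000000) / (-4.9000000 − 20.4000000) = 1.8000000 − (10.7800000)/(-25.3000000) = 2.2260870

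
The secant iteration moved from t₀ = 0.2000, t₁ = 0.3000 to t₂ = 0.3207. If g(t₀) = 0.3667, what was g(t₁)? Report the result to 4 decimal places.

The secant line through (0.2000, 0.3667) and (0.3000, g(t₁)) crosses zero at t₂ = 0.3207.
So (0.2000, 0.3667), (0.3000, g(t₁)), (0.3207, 0) are collinear:
g(t₁) = 0.3667 · (0.3000 − 0.3207) / (0.2000 − 0.3207) = 0.3667 · (-0.020700)/(-0.120700) = 0.062889

0.0629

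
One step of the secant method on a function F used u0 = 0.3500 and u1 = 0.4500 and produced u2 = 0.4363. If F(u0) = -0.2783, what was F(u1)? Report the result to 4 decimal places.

The secant line through (0.3500, -0.2783) and (0.4500, F(u1)) crosses zero at u2 = 0.4363.
So (0.3500, -0.2783), (0.4500, F(u1)), (0.4363, 0) are collinear:
F(u1) = -0.2783 · (0.4500 − 0.4363) / (0.3500 − 0.4363) = -0.2783 · (0.013700)/(-0.086300) = 0.044180

0.0442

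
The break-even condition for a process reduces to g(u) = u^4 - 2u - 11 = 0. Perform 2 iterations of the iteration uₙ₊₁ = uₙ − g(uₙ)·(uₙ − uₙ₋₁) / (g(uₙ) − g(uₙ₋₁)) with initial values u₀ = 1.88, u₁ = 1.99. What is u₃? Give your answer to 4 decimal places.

1.9657

g(1.88) = -2.268017, g(1.99) = 0.702392
u₂ = 1.990000 − 0.702392·(1.990000 − 1.880000) / (0.702392 − (-2.268017)) = 1.990000 − (0.077263)/(2.970409) = 1.963989
g(1.963989) = -0.049577
u₃ = 1.963989 − (-0.049577)·(1.963989 − 1.990000) / (-0.049577 − 0.702392) = 1.963989 − (0.001290)/(-0.751969) = 1.965704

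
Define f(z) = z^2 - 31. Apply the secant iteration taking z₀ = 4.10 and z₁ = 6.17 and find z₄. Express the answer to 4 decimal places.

f(4.10) = -14.190000, f(6.17) = 7.068900
z₂ = 6.170000 − 7.068900·(6.170000 − 4.100000) / (7.068900 − (-14.190000)) = 6.170000 − (14.632623)/(21.258900) = 5.481694
f(5.481694) = -0.951028
z₃ = 5.481694 − (-0.951028)·(5.481694 − 6.170000) / (-0.951028 − 7.068900) = 5.481694 − (0.654598)/(-8.019928) = 5.563316
f(5.563316) = -0.049518
z₄ = 5.563316 − (-0.049518)·(5.563316 − 5.481694) / (-0.049518 − (-0.951028)) = 5.563316 − (-0.004042)/(0.901510) = 5.567799

5.5678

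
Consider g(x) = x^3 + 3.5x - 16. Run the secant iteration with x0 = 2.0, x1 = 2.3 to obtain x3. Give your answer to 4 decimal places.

2.0625

g(2.0) = -1.000000, g(2.3) = 4.217000
x2 = 2.300000 − 4.217000·(2.300000 − 2.000000) / (4.217000 − (-1.000000)) = 2.300000 − (1.265100)/(5.217000) = 2.057504
g(2.057504) = -0.088653
x3 = 2.057504 − (-0.088653)·(2.057504 − 2.300000) / (-0.088653 − 4.217000) = 2.057504 − (0.021498)/(-4.305653) = 2.062497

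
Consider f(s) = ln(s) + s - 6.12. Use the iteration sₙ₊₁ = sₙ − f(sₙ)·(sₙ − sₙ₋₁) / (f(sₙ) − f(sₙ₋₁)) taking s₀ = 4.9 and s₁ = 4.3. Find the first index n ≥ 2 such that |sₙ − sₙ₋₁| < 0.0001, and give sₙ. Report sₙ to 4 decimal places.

n = 4, sₙ = 4.5950

f(4.9) = 0.369235, f(4.3) = -0.361385
s₂ = 4.300000 − (-0.361385)·(-0.600000)/(-0.730620) = 4.596777;  |Δ| = 0.296777
f(4.596777) = 0.002132
s₃ = 4.596777 − 0.002132·(0.296777)/(0.363517) = 4.595036;  |Δ| = 0.001741
f(4.595036) = 0.000013
s₄ = 4.595036 − 0.000013·(-0.001741)/(-0.002119) = 4.595026;  |Δ| = 0.000010
|s₄ − s₃| = 0.000010 < 0.0001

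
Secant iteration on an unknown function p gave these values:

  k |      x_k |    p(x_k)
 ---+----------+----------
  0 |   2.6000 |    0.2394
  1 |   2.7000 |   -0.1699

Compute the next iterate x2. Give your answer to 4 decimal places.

2.6585

x2 = 2.7000 − (-0.1699)·(2.7000 − 2.6000) / (-0.1699 − 0.2394)
   = 2.7000 − (-0.016990)/(-0.409300) = 2.658490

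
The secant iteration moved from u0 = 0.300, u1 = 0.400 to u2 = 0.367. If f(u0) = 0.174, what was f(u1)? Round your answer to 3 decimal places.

-0.086

The secant line through (0.300, 0.174) and (0.400, f(u1)) crosses zero at u2 = 0.367.
So (0.300, 0.174), (0.400, f(u1)), (0.367, 0) are collinear:
f(u1) = 0.174 · (0.400 − 0.367) / (0.300 − 0.367) = 0.174 · (0.03300)/(-0.06700) = -0.08570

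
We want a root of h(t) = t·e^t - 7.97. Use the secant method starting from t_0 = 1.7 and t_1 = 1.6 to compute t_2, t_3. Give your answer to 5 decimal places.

1.60327, 1.60350

h(1.7) = 1.3357106, h(1.6) = -0.0451481
t_2 = 1.6000000 − (-0.0451481)·(1.6000000 − 1.7000000) / (-0.0451481 − 1.3357106) = 1.6000000 − (0.0045148)/(-1.3808587) = 1.6032696
h(1.6032696) = -0.0029476
t_3 = 1.6032696 − (-0.0029476)·(1.6032696 − 1.6000000) / (-0.0029476 − (-0.0451481)) = 1.6032696 − (-0.0000096)/(0.0422006) = 1.6034979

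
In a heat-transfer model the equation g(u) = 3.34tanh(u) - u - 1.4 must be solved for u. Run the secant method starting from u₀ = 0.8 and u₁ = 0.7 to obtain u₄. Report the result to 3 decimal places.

g(0.8) = 0.01788, g(0.7) = -0.08141
u₂ = 0.70000 − (-0.08141)·(0.70000 − 0.80000) / (-0.08141 − 0.01788) = 0.70000 − (0.00814)/(-0.09929) = 0.78199
g(0.78199) = 0.00186
u₃ = 0.78199 − 0.00186·(0.78199 − 0.70000) / (0.00186 − (-0.08141)) = 0.78199 − (0.00015)/(0.08327) = 0.78016
g(0.78016) = 0.00019
u₄ = 0.78016 − 0.00019·(0.78016 − 0.78199) / (0.00019 − 0.00186) = 0.78016 − (0.00000)/(-0.00168) = 0.77996

0.780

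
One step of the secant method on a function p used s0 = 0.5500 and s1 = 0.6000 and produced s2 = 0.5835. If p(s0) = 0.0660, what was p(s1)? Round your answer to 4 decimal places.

The secant line through (0.5500, 0.0660) and (0.6000, p(s1)) crosses zero at s2 = 0.5835.
So (0.5500, 0.0660), (0.6000, p(s1)), (0.5835, 0) are collinear:
p(s1) = 0.0660 · (0.6000 − 0.5835) / (0.5500 − 0.5835) = 0.0660 · (0.016500)/(-0.033500) = -0.032507

-0.0325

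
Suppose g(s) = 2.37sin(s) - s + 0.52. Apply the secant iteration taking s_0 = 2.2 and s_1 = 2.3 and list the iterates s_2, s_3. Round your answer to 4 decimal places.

g(2.2) = 0.236136, g(2.3) = -0.012679
s_2 = 2.300000 − (-0.012679)·(2.300000 − 2.200000) / (-0.012679 − 0.236136) = 2.300000 − (-0.001268)/(-0.248815) = 2.294904
g(2.294904) = 0.000440
s_3 = 2.294904 − 0.000440·(2.294904 − 2.300000) / (0.000440 − (-0.012679)) = 2.294904 − (-0.000002)/(0.013119) = 2.295075

2.2949, 2.2951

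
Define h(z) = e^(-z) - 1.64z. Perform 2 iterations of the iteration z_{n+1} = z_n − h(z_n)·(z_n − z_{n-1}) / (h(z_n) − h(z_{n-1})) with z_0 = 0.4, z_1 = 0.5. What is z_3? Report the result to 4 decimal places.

h(0.4) = 0.014320, h(0.5) = -0.213469
z_2 = 0.500000 − (-0.213469)·(0.500000 − 0.400000) / (-0.213469 − 0.014320) = 0.500000 − (-0.021347)/(-0.227789) = 0.406287
h(0.406287) = -0.000191
z_3 = 0.406287 − (-0.000191)·(0.406287 − 0.500000) / (-0.000191 − (-0.213469)) = 0.406287 − (0.000018)/(0.213279) = 0.406203

0.4062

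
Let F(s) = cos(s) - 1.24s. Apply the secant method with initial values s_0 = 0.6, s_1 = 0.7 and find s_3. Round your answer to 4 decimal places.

F(0.6) = 0.081336, F(0.7) = -0.103158
s_2 = 0.700000 − (-0.103158)·(0.700000 − 0.600000) / (-0.103158 − 0.081336) = 0.700000 − (-0.010316)/(-0.184493) = 0.644086
F(0.644086) = 0.000982
s_3 = 0.644086 − 0.000982·(0.644086 − 0.700000) / (0.000982 − (-0.103158)) = 0.644086 − (-0.000055)/(0.104140) = 0.644613

0.6446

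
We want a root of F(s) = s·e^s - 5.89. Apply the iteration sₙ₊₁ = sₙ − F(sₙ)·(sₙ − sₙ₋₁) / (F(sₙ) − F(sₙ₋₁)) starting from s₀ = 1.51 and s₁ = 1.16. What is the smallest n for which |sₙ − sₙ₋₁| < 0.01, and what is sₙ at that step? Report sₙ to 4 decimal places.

F(1.51) = 0.945363, F(1.16) = -2.189677
s₂ = 1.160000 − (-2.189677)·(-0.350000)/(-3.135041) = 1.404458;  |Δ| = 0.244458
F(1.404458) = -0.169191
s₃ = 1.404458 − (-0.169191)·(0.244458)/(2.020486) = 1.424929;  |Δ| = 0.020470
F(1.424929) = 0.034230
s₄ = 1.424929 − 0.034230·(0.020470)/(0.203422) = 1.421484;  |Δ| = 0.003445
|s₄ − s₃| = 0.003445 < 0.01

n = 4, sₙ = 1.4215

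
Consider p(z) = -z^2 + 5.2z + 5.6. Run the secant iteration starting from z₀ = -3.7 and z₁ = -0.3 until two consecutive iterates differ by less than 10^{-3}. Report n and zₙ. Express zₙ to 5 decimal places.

n = 5, zₙ = -0.91568

p(-3.7) = -27.3300000, p(-0.3) = 3.9500000
z₂ = -0.3000000 − 3.9500000·(3.4000000)/(31.2800000) = -0.7293478;  |Δ| = 0.4293478
p(-0.7293478) = 1.2754431
z₃ = -0.7293478 − 1.2754431·(-0.4293478)/(-2.6745569) = -0.9340953;  |Δ| = 0.2047474
p(-0.9340953) = -0.1298294
z₄ = -0.9340953 − (-0.1298294)·(-0.2047474)/(-1.4052724) = -0.9151792;  |Δ| = 0.0189161
p(-0.9151792) = 0.0035152
z₅ = -0.9151792 − 0.0035152·(0.0189161)/(0.1333446) = -0.9156779;  |Δ| = 0.0004987
|z₅ − z₄| = 0.0004987 < 10^{-3}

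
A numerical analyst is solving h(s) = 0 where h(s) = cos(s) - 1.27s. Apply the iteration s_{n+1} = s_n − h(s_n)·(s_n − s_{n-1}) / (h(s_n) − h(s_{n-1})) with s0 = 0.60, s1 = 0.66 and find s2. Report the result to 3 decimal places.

0.634

h(0.60) = 0.06334, h(0.66) = -0.04821
s2 = 0.66000 − (-0.04821)·(0.66000 − 0.60000) / (-0.04821 − 0.06334) = 0.66000 − (-0.00289)/(-0.11154) = 0.63407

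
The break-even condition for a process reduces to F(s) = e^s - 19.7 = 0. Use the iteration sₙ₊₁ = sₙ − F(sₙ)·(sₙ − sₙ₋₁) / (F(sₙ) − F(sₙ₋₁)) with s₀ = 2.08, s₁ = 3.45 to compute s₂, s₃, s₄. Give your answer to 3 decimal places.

F(2.08) = -11.69553, F(3.45) = 11.80039
s₂ = 3.45000 − 11.80039·(3.45000 − 2.08000) / (11.80039 − (-11.69553)) = 3.45000 − (16.16654)/(23.49592) = 2.76194
F(2.76194) = -3.86943
s₃ = 2.76194 − (-3.86943)·(2.76194 − 3.45000) / (-3.86943 − 11.80039) = 2.76194 − (2.66239)/(-15.66982) = 2.93185
F(2.93185) = -0.93772
s₄ = 2.93185 − (-0.93772)·(2.93185 − 2.76194) / (-0.93772 − (-3.86943)) = 2.93185 − (-0.15932)/(2.93171) = 2.98619

2.762, 2.932, 2.986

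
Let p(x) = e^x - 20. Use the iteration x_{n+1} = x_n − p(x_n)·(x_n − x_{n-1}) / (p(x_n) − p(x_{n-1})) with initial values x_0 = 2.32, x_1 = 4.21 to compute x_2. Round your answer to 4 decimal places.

p(2.32) = -9.824326, p(4.21) = 47.356540
x_2 = 4.210000 − 47.356540·(4.210000 − 2.320000) / (47.356540 − (-9.824326)) = 4.210000 − (89.503860)/(57.180866) = 2.644724

2.6447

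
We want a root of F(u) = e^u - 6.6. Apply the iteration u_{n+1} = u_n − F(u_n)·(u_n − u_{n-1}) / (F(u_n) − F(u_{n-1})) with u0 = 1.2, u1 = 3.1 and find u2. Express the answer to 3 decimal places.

F(1.2) = -3.27988, F(3.1) = 15.59795
u2 = 3.10000 − 15.59795·(3.10000 − 1.20000) / (15.59795 − (-3.27988)) = 3.10000 − (29.63611)/(18.87783) = 1.53011

1.530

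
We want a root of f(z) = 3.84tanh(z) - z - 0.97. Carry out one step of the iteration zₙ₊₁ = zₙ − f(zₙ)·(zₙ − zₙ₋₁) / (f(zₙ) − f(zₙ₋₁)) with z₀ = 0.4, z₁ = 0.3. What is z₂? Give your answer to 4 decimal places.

f(0.4) = 0.089004, f(0.3) = -0.151360
z₂ = 0.300000 − (-0.151360)·(0.300000 − 0.400000) / (-0.151360 − 0.089004) = 0.300000 − (0.015136)/(-0.240364) = 0.362971

0.3630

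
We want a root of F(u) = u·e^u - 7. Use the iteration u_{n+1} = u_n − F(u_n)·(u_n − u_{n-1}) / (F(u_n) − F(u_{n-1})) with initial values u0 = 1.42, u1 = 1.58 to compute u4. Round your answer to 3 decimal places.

F(1.42) = -1.12529, F(1.58) = 0.67083
u2 = 1.58000 − 0.67083·(1.58000 − 1.42000) / (0.67083 − (-1.12529)) = 1.58000 − (0.10733)/(1.79612) = 1.52024
F(1.52024) = -0.04743
u3 = 1.52024 − (-0.04743)·(1.52024 − 1.58000) / (-0.04743 − 0.67083) = 1.52024 − (0.00283)/(-0.71826) = 1.52419
F(1.52419) = -0.00182
u4 = 1.52419 − (-0.00182)·(1.52419 − 1.52024) / (-0.00182 − (-0.04743)) = 1.52419 − (-0.00001)/(0.04561) = 1.52435

1.524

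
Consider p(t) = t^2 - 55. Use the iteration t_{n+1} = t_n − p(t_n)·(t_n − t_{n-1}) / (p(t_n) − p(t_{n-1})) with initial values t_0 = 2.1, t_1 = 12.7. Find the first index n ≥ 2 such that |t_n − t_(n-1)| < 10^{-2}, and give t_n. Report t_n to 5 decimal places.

n = 6, t_n = 7.41618

p(2.1) = -50.5900000, p(12.7) = 106.2900000
t_2 = 12.7000000 − 106.2900000·(10.6000000)/(156.8800000) = 5.5182432;  |Δ| = 7.1817568
p(5.5182432) = -24.5489915
t_3 = 5.5182432 − (-24.5489915)·(-7.1817568)/(-130.8389915) = 6.8657382;  |Δ| = 1.3474950
p(6.8657382) = -7.8616385
t_4 = 6.8657382 − (-7.8616385)·(1.3474950)/(16.6873530) = 7.5005614;  |Δ| = 0.6348232
p(7.5005614) = 1.2584215
t_5 = 7.5005614 − 1.2584215·(0.6348232)/(9.1200600) = 7.4129660;  |Δ| = 0.0875954
p(7.4129660) = -0.0479346
t_6 = 7.4129660 − (-0.0479346)·(-0.0875954)/(-1.3063562) = 7.4161802;  |Δ| = 0.0032142
|t_6 − t_5| = 0.0032142 < 10^{-2}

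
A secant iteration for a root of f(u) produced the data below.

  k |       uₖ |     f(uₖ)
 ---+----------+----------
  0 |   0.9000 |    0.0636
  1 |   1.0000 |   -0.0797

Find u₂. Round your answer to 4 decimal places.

u₂ = 1.0000 − (-0.0797)·(1.0000 − 0.9000) / (-0.0797 − 0.0636)
   = 1.0000 − (-0.007970)/(-0.143300) = 0.944382

0.9444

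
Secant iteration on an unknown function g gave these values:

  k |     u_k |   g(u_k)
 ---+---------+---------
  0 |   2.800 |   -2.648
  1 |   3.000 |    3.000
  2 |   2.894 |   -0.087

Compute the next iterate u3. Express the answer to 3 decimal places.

2.897

u3 = 2.894 − (-0.087)·(2.894 − 3.000) / (-0.087 − 3.000)
   = 2.894 − (0.00922)/(-3.08700) = 2.89699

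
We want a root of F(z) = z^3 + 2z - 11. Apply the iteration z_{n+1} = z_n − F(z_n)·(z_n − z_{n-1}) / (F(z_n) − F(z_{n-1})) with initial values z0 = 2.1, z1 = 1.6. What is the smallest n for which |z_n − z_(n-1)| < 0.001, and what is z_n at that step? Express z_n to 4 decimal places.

F(2.1) = 2.461000, F(1.6) = -3.704000
z2 = 1.600000 − (-3.704000)·(-0.500000)/(-6.165000) = 1.900406;  |Δ| = 0.300406
F(1.900406) = -0.335796
z3 = 1.900406 − (-0.335796)·(0.300406)/(3.368204) = 1.930355;  |Δ| = 0.029949
F(1.930355) = 0.053731
z4 = 1.930355 − 0.053731·(0.029949)/(0.389528) = 1.926224;  |Δ| = 0.004131
F(1.926224) = -0.000614
z5 = 1.926224 − (-0.000614)·(-0.004131)/(-0.054345) = 1.926270;  |Δ| = 0.000047
|z5 − z4| = 0.000047 < 0.001

n = 5, z_n = 1.9263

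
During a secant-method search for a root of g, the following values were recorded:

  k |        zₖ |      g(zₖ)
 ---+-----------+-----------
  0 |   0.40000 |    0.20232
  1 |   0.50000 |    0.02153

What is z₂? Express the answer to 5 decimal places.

z₂ = 0.50000 − 0.02153·(0.50000 − 0.40000) / (0.02153 − 0.20232)
   = 0.50000 − (0.0021530)/(-0.1807900) = 0.5119088

0.51191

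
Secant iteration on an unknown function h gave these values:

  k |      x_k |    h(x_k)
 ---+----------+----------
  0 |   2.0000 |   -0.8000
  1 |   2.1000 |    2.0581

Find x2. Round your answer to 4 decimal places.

2.0280

x2 = 2.1000 − 2.0581·(2.1000 − 2.0000) / (2.0581 − (-0.8000))
   = 2.1000 − (0.205810)/(2.858100) = 2.027991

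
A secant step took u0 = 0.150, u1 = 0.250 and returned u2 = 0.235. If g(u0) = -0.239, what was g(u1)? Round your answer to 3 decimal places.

The secant line through (0.150, -0.239) and (0.250, g(u1)) crosses zero at u2 = 0.235.
So (0.150, -0.239), (0.250, g(u1)), (0.235, 0) are collinear:
g(u1) = -0.239 · (0.250 − 0.235) / (0.150 − 0.235) = -0.239 · (0.01500)/(-0.08500) = 0.04218

0.042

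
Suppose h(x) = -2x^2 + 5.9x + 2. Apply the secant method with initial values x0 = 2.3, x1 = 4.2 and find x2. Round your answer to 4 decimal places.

h(2.3) = 4.990000, h(4.2) = -8.500000
x2 = 4.200000 − (-8.500000)·(4.200000 − 2.300000) / (-8.500000 − 4.990000) = 4.200000 − (-16.150000)/(-13.490000) = 3.002817

3.0028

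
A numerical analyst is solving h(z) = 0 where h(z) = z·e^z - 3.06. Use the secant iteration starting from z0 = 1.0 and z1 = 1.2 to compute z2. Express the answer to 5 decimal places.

h(1.0) = -0.3417182, h(1.2) = 0.9241403
z2 = 1.2000000 − 0.9241403·(1.2000000 − 1.0000000) / (0.9241403 − (-0.3417182)) = 1.2000000 − (0.1848281)/(1.2658585) = 1.0539899

1.05399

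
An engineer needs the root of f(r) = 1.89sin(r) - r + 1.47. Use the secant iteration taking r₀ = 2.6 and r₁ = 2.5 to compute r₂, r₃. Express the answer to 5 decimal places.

2.53937, 2.53987

f(2.6) = -0.1557024, f(2.5) = 0.1011124
r₂ = 2.5000000 − 0.1011124·(2.5000000 − 2.6000000) / (0.1011124 − (-0.1557024)) = 2.5000000 − (-0.0101112)/(0.2568148) = 2.5393717
f(2.5393717) = 0.0012644
r₃ = 2.5393717 − 0.0012644·(2.5393717 − 2.5000000) / (0.0012644 − 0.1011124) = 2.5393717 − (0.0000498)/(-0.0998480) = 2.5398703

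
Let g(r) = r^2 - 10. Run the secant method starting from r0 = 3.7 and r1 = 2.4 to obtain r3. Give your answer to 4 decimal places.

g(3.7) = 3.690000, g(2.4) = -4.240000
r2 = 2.400000 − (-4.240000)·(2.400000 − 3.700000) / (-4.240000 − 3.690000) = 2.400000 − (5.512000)/(-7.930000) = 3.095082
g(3.095082) = -0.420468
r3 = 3.095082 − (-0.420468)·(3.095082 − 2.400000) / (-0.420468 − (-4.240000)) = 3.095082 − (-0.292259)/(3.819532) = 3.171599

3.1716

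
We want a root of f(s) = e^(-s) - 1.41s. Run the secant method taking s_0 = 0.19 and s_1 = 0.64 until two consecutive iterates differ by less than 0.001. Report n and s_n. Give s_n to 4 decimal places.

n = 4, s_n = 0.4515

f(0.19) = 0.559059, f(0.64) = -0.375108
s_2 = 0.640000 − (-0.375108)·(0.450000)/(-0.934167) = 0.459306;  |Δ| = 0.180694
f(0.459306) = -0.015899
s_3 = 0.459306 − (-0.015899)·(-0.180694)/(0.359208) = 0.451308;  |Δ| = 0.007998
f(0.451308) = 0.000450
s_4 = 0.451308 − 0.000450·(-0.007998)/(0.016350) = 0.451528;  |Δ| = 0.000220
|s_4 − s_3| = 0.000220 < 0.001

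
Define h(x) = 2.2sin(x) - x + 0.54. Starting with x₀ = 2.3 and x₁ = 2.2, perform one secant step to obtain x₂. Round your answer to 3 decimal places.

2.250

h(2.3) = -0.11945, h(2.2) = 0.11869
x₂ = 2.20000 − 0.11869·(2.20000 − 2.30000) / (0.11869 − (-0.11945)) = 2.20000 − (-0.01187)/(0.23814) = 2.24984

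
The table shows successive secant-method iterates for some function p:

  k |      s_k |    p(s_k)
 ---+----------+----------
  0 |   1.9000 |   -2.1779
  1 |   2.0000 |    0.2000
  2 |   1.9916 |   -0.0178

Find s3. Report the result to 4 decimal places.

1.9923

s3 = 1.9916 − (-0.0178)·(1.9916 − 2.0000) / (-0.0178 − 0.2000)
   = 1.9916 − (0.000150)/(-0.217800) = 1.992287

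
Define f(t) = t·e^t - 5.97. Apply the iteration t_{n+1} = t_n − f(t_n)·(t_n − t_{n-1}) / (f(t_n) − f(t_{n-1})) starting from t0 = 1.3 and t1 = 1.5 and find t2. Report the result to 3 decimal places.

1.423

f(1.3) = -1.19991, f(1.5) = 0.75253
t2 = 1.50000 − 0.75253·(1.50000 − 1.30000) / (0.75253 − (-1.19991)) = 1.50000 − (0.15051)/(1.95245) = 1.42291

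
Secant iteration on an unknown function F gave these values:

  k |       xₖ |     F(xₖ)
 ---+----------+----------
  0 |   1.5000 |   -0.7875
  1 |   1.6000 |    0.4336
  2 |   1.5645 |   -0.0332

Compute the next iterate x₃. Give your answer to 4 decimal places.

x₃ = 1.5645 − (-0.0332)·(1.5645 − 1.6000) / (-0.0332 − 0.4336)
   = 1.5645 − (0.001179)/(-0.466800) = 1.567025

1.5670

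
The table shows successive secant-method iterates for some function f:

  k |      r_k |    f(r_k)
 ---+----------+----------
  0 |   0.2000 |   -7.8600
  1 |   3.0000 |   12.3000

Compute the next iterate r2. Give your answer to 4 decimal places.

r2 = 3.0000 − 12.3000·(3.0000 − 0.2000) / (12.3000 − (-7.8600))
   = 3.0000 − (34.440000)/(20.160000) = 1.291667

1.2917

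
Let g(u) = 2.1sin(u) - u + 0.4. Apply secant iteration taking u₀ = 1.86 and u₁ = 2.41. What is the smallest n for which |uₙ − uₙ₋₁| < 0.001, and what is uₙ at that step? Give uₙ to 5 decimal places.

g(1.86) = 0.5527897, g(2.41) = -0.6070833
u₂ = 2.4100000 − (-0.6070833)·(0.5500000)/(-1.1598729) = 2.1221273;  |Δ| = 0.2878727
g(2.1221273) = 0.0667117
u₃ = 2.1221273 − 0.0667117·(-0.2878727)/(0.6737950) = 2.1506292;  |Δ| = 0.0285020
g(2.1506292) = 0.0061346
u₄ = 2.1506292 − 0.0061346·(0.0285020)/(-0.0605772) = 2.1535156;  |Δ| = 0.0028864
g(2.1535156) = -0.0000800
u₅ = 2.1535156 − (-0.0000800)·(0.0028864)/(-0.0062146) = 2.1534784;  |Δ| = 0.0000372
|u₅ − u₄| = 0.0000372 < 0.001

n = 5, uₙ = 2.15348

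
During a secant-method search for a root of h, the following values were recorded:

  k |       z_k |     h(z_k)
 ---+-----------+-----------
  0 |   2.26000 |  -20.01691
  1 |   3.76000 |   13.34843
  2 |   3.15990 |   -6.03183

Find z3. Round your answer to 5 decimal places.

z3 = 3.15990 − (-6.03183)·(3.15990 − 3.76000) / (-6.03183 − 13.34843)
   = 3.15990 − (3.6197012)/(-19.3802600) = 3.3466726

3.34667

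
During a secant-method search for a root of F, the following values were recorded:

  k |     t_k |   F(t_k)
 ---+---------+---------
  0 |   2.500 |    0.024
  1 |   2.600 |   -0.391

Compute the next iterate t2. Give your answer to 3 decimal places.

t2 = 2.600 − (-0.391)·(2.600 − 2.500) / (-0.391 − 0.024)
   = 2.600 − (-0.03910)/(-0.41500) = 2.50578

2.506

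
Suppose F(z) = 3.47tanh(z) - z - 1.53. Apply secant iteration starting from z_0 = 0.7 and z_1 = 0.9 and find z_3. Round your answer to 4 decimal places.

F(0.7) = -0.132844, F(0.9) = 0.055554
z_2 = 0.900000 − 0.055554·(0.900000 − 0.700000) / (0.055554 − (-0.132844)) = 0.900000 − (0.011111)/(0.188397) = 0.841025
F(0.841025) = 0.010615
z_3 = 0.841025 − 0.010615·(0.841025 − 0.900000) / (0.010615 − 0.055554) = 0.841025 − (-0.000626)/(-0.044939) = 0.827094

0.8271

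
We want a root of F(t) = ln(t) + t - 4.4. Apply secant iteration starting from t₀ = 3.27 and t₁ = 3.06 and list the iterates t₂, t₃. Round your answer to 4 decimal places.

3.2284, 3.2281

F(3.27) = 0.054790, F(3.06) = -0.221585
t₂ = 3.060000 − (-0.221585)·(3.060000 − 3.270000) / (-0.221585 − 0.054790) = 3.060000 − (0.046533)/(-0.276375) = 3.228369
F(3.228369) = 0.000345
t₃ = 3.228369 − 0.000345·(3.228369 − 3.060000) / (0.000345 − (-0.221585)) = 3.228369 − (0.000058)/(0.221931) = 3.228106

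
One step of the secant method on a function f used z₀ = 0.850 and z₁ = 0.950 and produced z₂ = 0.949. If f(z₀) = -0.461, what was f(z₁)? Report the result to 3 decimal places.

0.005

The secant line through (0.850, -0.461) and (0.950, f(z₁)) crosses zero at z₂ = 0.949.
So (0.850, -0.461), (0.950, f(z₁)), (0.949, 0) are collinear:
f(z₁) = -0.461 · (0.950 − 0.949) / (0.850 − 0.949) = -0.461 · (0.00100)/(-0.09900) = 0.00466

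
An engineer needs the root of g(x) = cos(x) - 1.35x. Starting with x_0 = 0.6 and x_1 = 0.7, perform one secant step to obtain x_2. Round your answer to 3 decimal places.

0.608

g(0.6) = 0.01534, g(0.7) = -0.18016
x_2 = 0.70000 − (-0.18016)·(0.70000 − 0.60000) / (-0.18016 − 0.01534) = 0.70000 − (-0.01802)/(-0.19549) = 0.60784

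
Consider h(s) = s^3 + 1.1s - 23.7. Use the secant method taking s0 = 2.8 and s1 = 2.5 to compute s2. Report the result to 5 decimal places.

2.73997

h(2.8) = 1.3320000, h(2.5) = -5.3250000
s2 = 2.5000000 − (-5.3250000)·(2.5000000 − 2.8000000) / (-5.3250000 − 1.3320000) = 2.5000000 − (1.5975000)/(-6.6570000) = 2.7399730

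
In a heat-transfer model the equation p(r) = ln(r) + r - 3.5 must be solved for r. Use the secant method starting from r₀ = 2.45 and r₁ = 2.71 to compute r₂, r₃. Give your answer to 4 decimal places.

2.5609, 2.5600

p(2.45) = -0.153912, p(2.71) = 0.206949
r₂ = 2.710000 − 0.206949·(2.710000 − 2.450000) / (0.206949 − (-0.153912)) = 2.710000 − (0.053807)/(0.360861) = 2.560894
p(2.560894) = 0.001250
r₃ = 2.560894 − 0.001250·(2.560894 − 2.710000) / (0.001250 − 0.206949) = 2.560894 − (-0.000186)/(-0.205699) = 2.559988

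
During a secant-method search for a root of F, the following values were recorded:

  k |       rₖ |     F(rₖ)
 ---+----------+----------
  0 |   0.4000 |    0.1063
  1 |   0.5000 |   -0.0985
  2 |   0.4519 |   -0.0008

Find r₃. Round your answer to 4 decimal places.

0.4515

r₃ = 0.4519 − (-0.0008)·(0.4519 − 0.5000) / (-0.0008 − (-0.0985))
   = 0.4519 − (0.000038)/(0.097700) = 0.451506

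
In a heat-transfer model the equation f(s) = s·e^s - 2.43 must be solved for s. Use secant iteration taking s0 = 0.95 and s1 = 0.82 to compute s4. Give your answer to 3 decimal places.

0.945

f(0.95) = 0.02642, f(0.82) = -0.56819
s2 = 0.82000 − (-0.56819)·(0.82000 − 0.95000) / (-0.56819 − 0.02642) = 0.82000 − (0.07386)/(-0.59461) = 0.94422
f(0.94422) = -0.00258
s3 = 0.94422 − (-0.00258)·(0.94422 − 0.82000) / (-0.00258 − (-0.56819)) = 0.94422 − (-0.00032)/(0.56561) = 0.94479
f(0.94479) = 0.00025
s4 = 0.94479 − 0.00025·(0.94479 − 0.94422) / (0.00025 − (-0.00258)) = 0.94479 − (0.00000)/(0.00283) = 0.94474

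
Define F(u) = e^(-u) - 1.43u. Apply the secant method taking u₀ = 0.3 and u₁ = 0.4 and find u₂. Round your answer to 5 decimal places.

F(0.3) = 0.3118182, F(0.4) = 0.0983200
u₂ = 0.4000000 − 0.0983200·(0.4000000 − 0.3000000) / (0.0983200 − 0.3118182) = 0.4000000 − (0.0098320)/(-0.2134982) = 0.4460519

0.44605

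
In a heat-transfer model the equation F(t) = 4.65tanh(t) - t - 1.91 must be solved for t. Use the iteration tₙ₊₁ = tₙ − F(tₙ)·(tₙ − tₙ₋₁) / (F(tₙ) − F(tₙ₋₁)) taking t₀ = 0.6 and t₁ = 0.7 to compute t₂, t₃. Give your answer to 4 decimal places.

0.6060, 0.6055

F(0.6) = -0.012720, F(0.7) = 0.200310
t₂ = 0.700000 − 0.200310·(0.700000 − 0.600000) / (0.200310 − (-0.012720)) = 0.700000 − (0.020031)/(0.213030) = 0.605971
F(0.605971) = 0.001003
t₃ = 0.605971 − 0.001003·(0.605971 − 0.700000) / (0.001003 − 0.200310) = 0.605971 − (-0.000094)/(-0.199308) = 0.605498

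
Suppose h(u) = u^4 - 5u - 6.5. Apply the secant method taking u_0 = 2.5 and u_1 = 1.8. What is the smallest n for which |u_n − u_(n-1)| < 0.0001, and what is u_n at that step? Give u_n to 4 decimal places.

h(2.5) = 20.062500, h(1.8) = -5.002400
u_2 = 1.800000 − (-5.002400)·(-0.700000)/(-25.064900) = 1.939705;  |Δ| = 0.139705
h(1.939705) = -2.042465
u_3 = 1.939705 − (-2.042465)·(0.139705)/(2.959935) = 2.036106;  |Δ| = 0.096401
h(2.036106) = 0.506523
u_4 = 2.036106 − 0.506523·(0.096401)/(2.548988) = 2.016949;  |Δ| = 0.019156
h(2.016949) = -0.035432
u_5 = 2.016949 − (-0.035432)·(-0.019156)/(-0.541955) = 2.018202;  |Δ| = 0.001252
h(2.018202) = -0.000551
u_6 = 2.018202 − (-0.000551)·(0.001252)/(0.034881) = 2.018222;  |Δ| = 0.000020
|u_6 − u_5| = 0.000020 < 0.0001

n = 6, u_n = 2.0182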